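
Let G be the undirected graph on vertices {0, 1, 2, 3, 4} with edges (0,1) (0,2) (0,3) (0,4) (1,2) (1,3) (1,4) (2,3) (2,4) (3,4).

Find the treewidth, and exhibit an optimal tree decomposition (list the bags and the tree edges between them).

Treewidth 4.
Bags: B1 = {0, 1, 2, 3, 4}
Tree: (single bag)

A single bag containing all 5 vertices is trivially a valid decomposition of width 4. Conversely, {0, 1, 2, 3, 4} is a clique of size 5, and the vertices of any clique must share a bag in every tree decomposition; so some bag has ≥ 5 vertices and tw(G) ≥ 4. Hence tw(G) = 4 exactly.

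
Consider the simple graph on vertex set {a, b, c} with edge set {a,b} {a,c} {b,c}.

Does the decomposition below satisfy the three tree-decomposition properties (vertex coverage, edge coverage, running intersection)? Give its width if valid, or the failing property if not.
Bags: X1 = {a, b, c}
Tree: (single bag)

Yes; width 2.

Every vertex of G appears in some bag (union = {a, b, c}); every edge is covered by a bag; and for each vertex v the set of bags containing v is connected in the bag tree. The decomposition is therefore valid. The largest bag has 3 vertices, so the width is 2.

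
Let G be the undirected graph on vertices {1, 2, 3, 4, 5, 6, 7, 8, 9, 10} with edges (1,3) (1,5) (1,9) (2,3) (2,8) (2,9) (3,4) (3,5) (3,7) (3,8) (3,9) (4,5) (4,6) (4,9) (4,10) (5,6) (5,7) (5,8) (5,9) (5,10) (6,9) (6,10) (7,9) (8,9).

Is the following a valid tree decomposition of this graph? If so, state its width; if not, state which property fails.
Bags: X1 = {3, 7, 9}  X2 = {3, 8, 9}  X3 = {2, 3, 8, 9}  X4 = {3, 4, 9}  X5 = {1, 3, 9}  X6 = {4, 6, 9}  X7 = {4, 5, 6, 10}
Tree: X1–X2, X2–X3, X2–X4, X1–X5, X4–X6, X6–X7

No — edge (7,5) lies in no bag.

A tree decomposition must satisfy three properties: every vertex lies in some bag; for every edge, both endpoints lie together in some bag; and for every vertex, the bags containing it form a connected subtree. Here edge (7,5) lies in no bag, so the decomposition is invalid.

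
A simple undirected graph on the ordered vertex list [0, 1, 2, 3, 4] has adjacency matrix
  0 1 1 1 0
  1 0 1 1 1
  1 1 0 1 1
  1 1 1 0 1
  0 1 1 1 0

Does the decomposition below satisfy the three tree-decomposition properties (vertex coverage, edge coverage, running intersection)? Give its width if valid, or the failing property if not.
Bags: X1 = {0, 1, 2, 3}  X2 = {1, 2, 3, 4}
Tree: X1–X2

Checking the three conditions: (i) the bags cover all of {0, 1, 2, 3, 4}; (ii) for each edge, some bag contains both endpoints; (iii) the bags containing any fixed vertex form a subtree. All hold, so the decomposition is valid with width 4 − 1 = 3.

Yes; width 3.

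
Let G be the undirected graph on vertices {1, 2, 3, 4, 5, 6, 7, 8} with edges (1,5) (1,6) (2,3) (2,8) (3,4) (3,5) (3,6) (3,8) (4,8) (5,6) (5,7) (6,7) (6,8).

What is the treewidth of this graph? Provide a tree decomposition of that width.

Treewidth 2.
Bags: B1 = {3, 4, 8}  B2 = {3, 6, 8}  B3 = {3, 5, 6}  B4 = {1, 5, 6}  B5 = {5, 6, 7}  B6 = {2, 3, 8}
Tree: B1–B2, B2–B3, B3–B4, B4–B5, B2–B6

Every bag has size at most 3, so the width is 3 − 1 = 2 and tw(G) ≤ 2. Conversely, {1, 5, 6} is a clique of size 3, and the vertices of any clique must share a bag in every tree decomposition; so some bag has ≥ 3 vertices and tw(G) ≥ 2. The upper and lower bounds meet at 2, so that is the treewidth.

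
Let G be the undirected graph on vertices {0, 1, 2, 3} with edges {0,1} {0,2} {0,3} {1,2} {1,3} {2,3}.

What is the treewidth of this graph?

A width-3 tree decomposition is:
Bags: B1 = {0, 1, 2, 3}
Tree: (single bag)
With just one bag of size 4, the width is 4 − 1 = 3, so tw(G) ≤ 3. Conversely, {0, 1, 2, 3} is a clique of size 4, and the vertices of any clique must share a bag in every tree decomposition; so some bag has ≥ 4 vertices and tw(G) ≥ 3. Therefore the treewidth is 3.

3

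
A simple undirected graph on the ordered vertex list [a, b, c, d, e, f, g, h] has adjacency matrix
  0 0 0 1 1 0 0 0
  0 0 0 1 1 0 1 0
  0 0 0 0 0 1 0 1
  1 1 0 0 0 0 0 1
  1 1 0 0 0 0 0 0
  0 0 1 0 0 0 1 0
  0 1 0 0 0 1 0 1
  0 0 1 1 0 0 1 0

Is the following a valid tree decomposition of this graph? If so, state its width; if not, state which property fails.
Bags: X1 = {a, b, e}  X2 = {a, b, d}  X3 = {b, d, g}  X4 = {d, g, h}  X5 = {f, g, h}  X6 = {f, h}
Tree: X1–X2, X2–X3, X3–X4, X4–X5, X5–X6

No — vertex c appears in no bag.

A tree decomposition must satisfy three properties: every vertex lies in some bag; for every edge, both endpoints lie together in some bag; and for every vertex, the bags containing it form a connected subtree. Here vertex c appears in no bag, so the decomposition is invalid.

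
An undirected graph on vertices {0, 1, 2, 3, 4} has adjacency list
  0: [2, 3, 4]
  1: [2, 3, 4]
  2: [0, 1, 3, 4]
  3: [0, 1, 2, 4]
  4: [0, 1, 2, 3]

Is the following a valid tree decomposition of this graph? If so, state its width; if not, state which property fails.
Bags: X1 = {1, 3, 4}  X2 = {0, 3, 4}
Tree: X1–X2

A tree decomposition must satisfy three properties: every vertex lies in some bag; for every edge, both endpoints lie together in some bag; and for every vertex, the bags containing it form a connected subtree. Here vertex 2 appears in no bag, so the decomposition is invalid.

No — vertex 2 appears in no bag.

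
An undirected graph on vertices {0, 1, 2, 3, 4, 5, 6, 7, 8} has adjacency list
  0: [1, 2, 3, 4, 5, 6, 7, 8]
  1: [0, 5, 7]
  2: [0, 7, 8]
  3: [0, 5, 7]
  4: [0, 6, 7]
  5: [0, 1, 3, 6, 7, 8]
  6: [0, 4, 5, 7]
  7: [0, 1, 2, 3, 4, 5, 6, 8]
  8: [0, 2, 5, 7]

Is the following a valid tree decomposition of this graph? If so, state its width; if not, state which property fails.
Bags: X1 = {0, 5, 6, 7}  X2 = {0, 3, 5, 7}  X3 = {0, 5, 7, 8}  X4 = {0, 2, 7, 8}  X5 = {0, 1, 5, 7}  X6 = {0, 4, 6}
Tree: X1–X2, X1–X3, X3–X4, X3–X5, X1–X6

No — edge (7,4) lies in no bag.

A tree decomposition must satisfy three properties: every vertex lies in some bag; for every edge, both endpoints lie together in some bag; and for every vertex, the bags containing it form a connected subtree. Here edge (7,4) lies in no bag, so the decomposition is invalid.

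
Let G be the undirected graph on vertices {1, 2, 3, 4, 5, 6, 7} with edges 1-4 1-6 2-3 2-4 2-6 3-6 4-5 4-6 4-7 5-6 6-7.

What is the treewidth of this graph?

A width-2 tree decomposition is:
Bags: B1 = {4, 6, 7}  B2 = {4, 5, 6}  B3 = {1, 4, 6}  B4 = {2, 4, 6}  B5 = {2, 3, 6}
Tree: B1–B2, B2–B3, B1–B4, B4–B5
Every bag has size at most 3, so the width is 3 − 1 = 2 and tw(G) ≤ 2. For the lower bound, the 3 vertices {2, 3, 6} are pairwise adjacent, and any tree decomposition puts a clique entirely inside one bag — forcing width ≥ 2. The upper and lower bounds meet at 2, so that is the treewidth.

2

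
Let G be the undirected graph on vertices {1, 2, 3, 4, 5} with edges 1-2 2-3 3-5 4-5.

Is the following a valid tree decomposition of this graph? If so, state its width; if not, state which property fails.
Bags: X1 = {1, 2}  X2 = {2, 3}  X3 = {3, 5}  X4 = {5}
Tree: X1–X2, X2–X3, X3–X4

No — vertex 4 appears in no bag.

A tree decomposition must satisfy three properties: every vertex lies in some bag; for every edge, both endpoints lie together in some bag; and for every vertex, the bags containing it form a connected subtree. Here vertex 4 appears in no bag, so the decomposition is invalid.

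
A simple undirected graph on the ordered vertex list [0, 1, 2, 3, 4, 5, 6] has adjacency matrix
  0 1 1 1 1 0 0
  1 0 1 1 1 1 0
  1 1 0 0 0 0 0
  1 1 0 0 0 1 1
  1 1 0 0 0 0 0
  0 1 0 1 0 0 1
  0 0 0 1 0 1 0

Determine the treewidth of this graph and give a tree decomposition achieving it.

The largest bag has 3 vertices, giving width 2; this decomposition certifies tw(G) ≤ 2. For the lower bound, the 3 vertices {0, 1, 2} are pairwise adjacent, and any tree decomposition puts a clique entirely inside one bag — forcing width ≥ 2. Combining the bounds, tw(G) = 2.

Treewidth 2.
Bags: B1 = {0, 1, 3}  B2 = {0, 1, 2}  B3 = {0, 1, 4}  B4 = {1, 3, 5}  B5 = {3, 5, 6}
Tree: B1–B2, B2–B3, B1–B4, B4–B5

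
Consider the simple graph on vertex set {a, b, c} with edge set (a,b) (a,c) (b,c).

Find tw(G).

A width-2 tree decomposition is:
Bags: B1 = {a, b, c}
Tree: (single bag)
With just one bag of size 3, the width is 3 − 1 = 2, so tw(G) ≤ 2. Conversely, {a, b, c} is a clique of size 3, and the vertices of any clique must share a bag in every tree decomposition; so some bag has ≥ 3 vertices and tw(G) ≥ 2. Combining the bounds, tw(G) = 2.

2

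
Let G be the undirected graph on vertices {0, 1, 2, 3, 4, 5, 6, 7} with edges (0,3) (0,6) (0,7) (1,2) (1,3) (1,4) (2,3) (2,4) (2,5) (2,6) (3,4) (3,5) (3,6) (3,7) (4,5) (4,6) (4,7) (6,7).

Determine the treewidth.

A width-3 tree decomposition is:
Bags: B1 = {2, 3, 4, 6}  B2 = {3, 4, 6, 7}  B3 = {1, 2, 3, 4}  B4 = {2, 3, 4, 5}  B5 = {0, 3, 6, 7}
Tree: B1–B2, B1–B3, B1–B4, B2–B5
Every bag has size at most 4, so the width is 4 − 1 = 3 and tw(G) ≤ 3. On the other hand G contains the 4-clique {0, 3, 6, 7}. A clique must lie in a single bag of any decomposition, so no decomposition can have width below 3. Therefore the treewidth is 3.

3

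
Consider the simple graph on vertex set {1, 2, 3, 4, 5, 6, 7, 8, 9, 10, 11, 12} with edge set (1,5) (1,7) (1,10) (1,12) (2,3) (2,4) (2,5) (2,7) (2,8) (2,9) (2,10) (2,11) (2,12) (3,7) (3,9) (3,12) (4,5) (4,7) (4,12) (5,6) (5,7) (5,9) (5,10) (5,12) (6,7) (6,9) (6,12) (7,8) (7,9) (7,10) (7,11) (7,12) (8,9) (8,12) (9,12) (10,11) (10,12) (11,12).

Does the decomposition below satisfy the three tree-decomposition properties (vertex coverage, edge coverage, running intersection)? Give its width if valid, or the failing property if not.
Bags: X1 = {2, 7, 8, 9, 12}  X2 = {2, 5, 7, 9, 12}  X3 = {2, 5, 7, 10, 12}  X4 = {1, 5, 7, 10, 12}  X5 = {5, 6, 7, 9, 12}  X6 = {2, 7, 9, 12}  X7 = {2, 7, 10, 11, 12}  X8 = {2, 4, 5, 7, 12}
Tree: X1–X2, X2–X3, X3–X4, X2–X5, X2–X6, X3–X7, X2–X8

A tree decomposition must satisfy three properties: every vertex lies in some bag; for every edge, both endpoints lie together in some bag; and for every vertex, the bags containing it form a connected subtree. Here vertex 3 appears in no bag, so the decomposition is invalid.

No — vertex 3 appears in no bag.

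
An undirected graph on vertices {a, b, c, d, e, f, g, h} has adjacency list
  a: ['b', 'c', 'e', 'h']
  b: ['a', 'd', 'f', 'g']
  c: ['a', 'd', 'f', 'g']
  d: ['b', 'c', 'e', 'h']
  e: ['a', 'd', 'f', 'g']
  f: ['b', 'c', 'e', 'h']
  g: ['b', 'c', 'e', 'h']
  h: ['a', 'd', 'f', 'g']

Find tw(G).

4

A width-4 tree decomposition is:
Bags: B1 = {a, d, f, g, h}  B2 = {a, b, d, f, g}  B3 = {a, c, d, f, g}  B4 = {a, d, e, f, g}
Tree: B1–B2, B2–B3, B3–B4
Each bag holds 5 vertices, so the decomposition has width 4, which upper-bounds the treewidth. For the lower bound: the 5 vertex sets {d,h}, {b,g}, {c,f}, {a}, {e} are disjoint, each induces a connected subgraph, and every pair is joined by at least one edge of G. Contracting each set to a single vertex therefore yields K_{5} as a minor, and since treewidth is minor-monotone, tw(G) ≥ tw(K_{5}) = 4. Therefore the treewidth is 4.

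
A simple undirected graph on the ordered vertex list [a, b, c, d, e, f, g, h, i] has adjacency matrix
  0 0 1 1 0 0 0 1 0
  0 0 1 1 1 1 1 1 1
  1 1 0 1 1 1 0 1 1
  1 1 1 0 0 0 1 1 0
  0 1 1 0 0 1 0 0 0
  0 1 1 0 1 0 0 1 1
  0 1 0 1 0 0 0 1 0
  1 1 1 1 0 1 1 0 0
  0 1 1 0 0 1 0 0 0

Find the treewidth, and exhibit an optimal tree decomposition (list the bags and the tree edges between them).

Treewidth 3.
Bags: B1 = {b, c, d, h}  B2 = {b, c, f, h}  B3 = {b, d, g, h}  B4 = {b, c, e, f}  B5 = {a, c, d, h}  B6 = {b, c, f, i}
Tree: B1–B2, B1–B3, B2–B4, B1–B5, B2–B6

The largest bag has 4 vertices, giving width 3; this decomposition certifies tw(G) ≤ 3. For the lower bound, the 4 vertices {a, c, d, h} are pairwise adjacent, and any tree decomposition puts a clique entirely inside one bag — forcing width ≥ 3. Hence tw(G) = 3 exactly.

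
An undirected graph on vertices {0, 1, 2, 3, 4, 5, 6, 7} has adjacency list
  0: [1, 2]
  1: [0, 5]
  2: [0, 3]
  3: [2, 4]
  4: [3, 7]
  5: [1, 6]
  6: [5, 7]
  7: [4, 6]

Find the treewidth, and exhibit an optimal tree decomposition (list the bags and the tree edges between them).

Each bag holds 3 vertices, so the decomposition has width 2, which upper-bounds the treewidth. The edges 5–6–7–4–3–2–0–1–5 form a cycle, so G is not a tree and its treewidth is at least 2. Combining the bounds, tw(G) = 2.

Treewidth 2.
One optimal decomposition is:
Bags: B1 = {5, 6, 7}  B2 = {4, 5, 7}  B3 = {3, 4, 5}  B4 = {2, 3, 5}  B5 = {0, 2, 5}  B6 = {0, 1, 5}
Tree: B1–B2, B2–B3, B3–B4, B4–B5, B5–B6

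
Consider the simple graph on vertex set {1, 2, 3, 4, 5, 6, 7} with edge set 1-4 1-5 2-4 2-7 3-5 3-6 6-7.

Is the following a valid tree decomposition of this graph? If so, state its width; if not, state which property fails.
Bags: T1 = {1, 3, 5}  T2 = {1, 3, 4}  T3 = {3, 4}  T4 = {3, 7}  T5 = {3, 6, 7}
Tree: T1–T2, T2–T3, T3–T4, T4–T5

No — vertex 2 appears in no bag.

A tree decomposition must satisfy three properties: every vertex lies in some bag; for every edge, both endpoints lie together in some bag; and for every vertex, the bags containing it form a connected subtree. Here vertex 2 appears in no bag, so the decomposition is invalid.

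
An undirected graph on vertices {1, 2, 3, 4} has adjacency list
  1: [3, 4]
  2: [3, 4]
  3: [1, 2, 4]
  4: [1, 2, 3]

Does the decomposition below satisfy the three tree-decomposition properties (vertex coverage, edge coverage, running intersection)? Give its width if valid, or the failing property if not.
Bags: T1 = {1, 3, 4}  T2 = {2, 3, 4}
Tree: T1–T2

Every vertex of G appears in some bag (union = {1, 2, 3, 4}); every edge is covered by a bag; and for each vertex v the set of bags containing v is connected in the bag tree. The decomposition is therefore valid. The largest bag has 3 vertices, so the width is 2.

Yes; width 2.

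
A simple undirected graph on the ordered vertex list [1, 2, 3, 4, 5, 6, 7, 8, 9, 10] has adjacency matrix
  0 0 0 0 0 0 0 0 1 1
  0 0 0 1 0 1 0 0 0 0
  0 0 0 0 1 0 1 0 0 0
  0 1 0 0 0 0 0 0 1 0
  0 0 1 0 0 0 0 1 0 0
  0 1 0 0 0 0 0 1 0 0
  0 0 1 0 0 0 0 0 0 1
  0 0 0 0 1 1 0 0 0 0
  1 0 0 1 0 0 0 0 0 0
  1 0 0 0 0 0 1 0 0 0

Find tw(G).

2

A width-2 tree decomposition is:
Bags: B1 = {1, 7, 10}  B2 = {1, 7, 9}  B3 = {4, 7, 9}  B4 = {2, 4, 7}  B5 = {2, 6, 7}  B6 = {6, 7, 8}  B7 = {5, 7, 8}  B8 = {3, 5, 7}
Tree: B1–B2, B2–B3, B3–B4, B4–B5, B5–B6, B6–B7, B7–B8
Every bag has size at most 3, so the width is 3 − 1 = 2 and tw(G) ≤ 2. The edges 7–10–1–9–4–2–6–8–5–3–7 form a cycle, so G is not a tree and its treewidth is at least 2. Combining the bounds, tw(G) = 2.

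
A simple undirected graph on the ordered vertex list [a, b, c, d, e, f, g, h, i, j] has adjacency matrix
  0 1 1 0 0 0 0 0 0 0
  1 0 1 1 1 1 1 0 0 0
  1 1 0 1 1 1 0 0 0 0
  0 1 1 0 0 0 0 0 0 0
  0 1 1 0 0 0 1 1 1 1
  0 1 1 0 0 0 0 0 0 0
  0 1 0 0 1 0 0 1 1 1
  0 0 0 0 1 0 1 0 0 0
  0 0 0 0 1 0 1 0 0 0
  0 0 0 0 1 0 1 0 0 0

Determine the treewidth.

2

A width-2 tree decomposition is:
Bags: B1 = {b, c, e}  B2 = {b, c, d}  B3 = {b, e, g}  B4 = {e, g, j}  B5 = {e, g, i}  B6 = {b, c, f}  B7 = {e, g, h}  B8 = {a, b, c}
Tree: B1–B2, B1–B3, B3–B4, B3–B5, B2–B6, B4–B7, B1–B8
Each bag holds 3 vertices, so the decomposition has width 2, which upper-bounds the treewidth. For the lower bound, the 3 vertices {e, g, j} are pairwise adjacent, and any tree decomposition puts a clique entirely inside one bag — forcing width ≥ 2. Hence tw(G) = 2 exactly.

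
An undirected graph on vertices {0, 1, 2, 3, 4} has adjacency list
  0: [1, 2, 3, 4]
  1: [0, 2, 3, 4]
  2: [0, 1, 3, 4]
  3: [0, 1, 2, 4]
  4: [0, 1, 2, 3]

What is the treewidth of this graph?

A width-4 tree decomposition is:
Bags: B1 = {0, 1, 2, 3, 4}
Tree: (single bag)
A single bag containing all 5 vertices is trivially a valid decomposition of width 4. Conversely, {0, 1, 2, 3, 4} is a clique of size 5, and the vertices of any clique must share a bag in every tree decomposition; so some bag has ≥ 5 vertices and tw(G) ≥ 4. Combining the bounds, tw(G) = 4.

4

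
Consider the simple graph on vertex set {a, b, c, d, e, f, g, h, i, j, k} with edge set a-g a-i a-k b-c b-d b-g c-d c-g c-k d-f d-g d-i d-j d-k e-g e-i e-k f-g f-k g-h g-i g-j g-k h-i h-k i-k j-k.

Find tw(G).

A width-3 tree decomposition is:
Bags: B1 = {b, c, d, g}  B2 = {c, d, g, k}  B3 = {d, g, i, k}  B4 = {d, g, j, k}  B5 = {a, g, i, k}  B6 = {d, f, g, k}  B7 = {g, h, i, k}  B8 = {e, g, i, k}
Tree: B1–B2, B2–B3, B3–B4, B3–B5, B4–B6, B3–B7, B3–B8
The largest bag has 4 vertices, giving width 3; this decomposition certifies tw(G) ≤ 3. For the lower bound, the 4 vertices {d, g, j, k} are pairwise adjacent, and any tree decomposition puts a clique entirely inside one bag — forcing width ≥ 3. The upper and lower bounds meet at 3, so that is the treewidth.

3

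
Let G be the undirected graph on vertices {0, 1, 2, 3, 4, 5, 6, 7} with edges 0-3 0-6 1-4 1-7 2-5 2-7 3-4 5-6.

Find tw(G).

2

A width-2 tree decomposition is:
Bags: B1 = {2, 5, 6}  B2 = {2, 6, 7}  B3 = {1, 6, 7}  B4 = {1, 4, 6}  B5 = {3, 4, 6}  B6 = {0, 3, 6}
Tree: B1–B2, B2–B3, B3–B4, B4–B5, B5–B6
Every bag has size at most 3, so the width is 3 − 1 = 2 and tw(G) ≤ 2. The edges 6–5–2–7–1–4–3–0–6 form a cycle, so G is not a tree and its treewidth is at least 2. Hence tw(G) = 2 exactly.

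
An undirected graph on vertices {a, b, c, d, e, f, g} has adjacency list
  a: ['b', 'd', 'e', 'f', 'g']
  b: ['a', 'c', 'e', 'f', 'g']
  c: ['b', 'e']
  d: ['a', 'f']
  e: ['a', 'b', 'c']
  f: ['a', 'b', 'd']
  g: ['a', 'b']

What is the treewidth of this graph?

2

A width-2 tree decomposition is:
Bags: B1 = {a, b, f}  B2 = {a, d, f}  B3 = {a, b, e}  B4 = {a, b, g}  B5 = {b, c, e}
Tree: B1–B2, B1–B3, B1–B4, B3–B5
The largest bag has 3 vertices, giving width 2; this decomposition certifies tw(G) ≤ 2. Conversely, {b, c, e} is a clique of size 3, and the vertices of any clique must share a bag in every tree decomposition; so some bag has ≥ 3 vertices and tw(G) ≥ 2. Combining the bounds, tw(G) = 2.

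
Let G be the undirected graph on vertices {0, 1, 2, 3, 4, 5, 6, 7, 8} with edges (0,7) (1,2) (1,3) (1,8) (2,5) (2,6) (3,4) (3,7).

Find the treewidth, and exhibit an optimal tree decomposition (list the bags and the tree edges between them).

Every bag has size at most 2, so the width is 2 − 1 = 1 and tw(G) ≤ 1. Any graph with an edge has treewidth ≥ 1, and G has the edge 8–1. Combining the bounds, tw(G) = 1.

Treewidth 1.
One optimal decomposition is:
Bags: B1 = {1, 8}  B2 = {1, 3}  B3 = {1, 2}  B4 = {2, 6}  B5 = {3, 7}  B6 = {0, 7}  B7 = {3, 4}  B8 = {2, 5}
Tree: B1–B2, B2–B3, B3–B4, B2–B5, B5–B6, B5–B7, B4–B8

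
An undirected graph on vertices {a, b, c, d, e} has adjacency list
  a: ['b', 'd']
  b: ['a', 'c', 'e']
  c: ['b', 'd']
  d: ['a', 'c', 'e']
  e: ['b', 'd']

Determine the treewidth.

A width-2 tree decomposition is:
Bags: B1 = {b, c, d}  B2 = {b, d, e}  B3 = {a, b, d}
Tree: B1–B2, B2–B3
Every bag has size at most 3, so the width is 3 − 1 = 2 and tw(G) ≤ 2. Since c–d–e–b–c is a cycle in G, G is not acyclic. Forests are exactly the graphs of treewidth ≤ 1, so tw(G) ≥ 2. Hence tw(G) = 2 exactly.

2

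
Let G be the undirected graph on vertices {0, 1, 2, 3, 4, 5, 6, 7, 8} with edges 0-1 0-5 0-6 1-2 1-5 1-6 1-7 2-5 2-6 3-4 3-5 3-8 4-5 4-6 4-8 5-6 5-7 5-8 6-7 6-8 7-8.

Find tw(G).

3

A width-3 tree decomposition is:
Bags: B1 = {5, 6, 7, 8}  B2 = {1, 5, 6, 7}  B3 = {0, 1, 5, 6}  B4 = {1, 2, 5, 6}  B5 = {4, 5, 6, 8}  B6 = {3, 4, 5, 8}
Tree: B1–B2, B2–B3, B2–B4, B1–B5, B5–B6
Each bag holds 4 vertices, so the decomposition has width 3, which upper-bounds the treewidth. For the lower bound, the 4 vertices {3, 4, 5, 8} are pairwise adjacent, and any tree decomposition puts a clique entirely inside one bag — forcing width ≥ 3. Combining the bounds, tw(G) = 3.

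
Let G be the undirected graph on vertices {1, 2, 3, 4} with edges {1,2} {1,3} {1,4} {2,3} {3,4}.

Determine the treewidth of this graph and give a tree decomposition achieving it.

Every bag has size at most 3, so the width is 3 − 1 = 2 and tw(G) ≤ 2. On the other hand G contains the 3-clique {1, 2, 3}. A clique must lie in a single bag of any decomposition, so no decomposition can have width below 2. Hence tw(G) = 2 exactly.

Treewidth 2.
One optimal decomposition is:
Bags: B1 = {1, 3, 4}  B2 = {1, 2, 3}
Tree: B1–B2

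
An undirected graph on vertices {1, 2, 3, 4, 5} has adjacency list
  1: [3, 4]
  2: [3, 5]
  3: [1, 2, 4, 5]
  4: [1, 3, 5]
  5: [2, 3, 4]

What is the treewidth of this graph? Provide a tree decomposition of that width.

Treewidth 2.
Bags: B1 = {2, 3, 5}  B2 = {3, 4, 5}  B3 = {1, 3, 4}
Tree: B1–B2, B2–B3

The largest bag has 3 vertices, giving width 2; this decomposition certifies tw(G) ≤ 2. On the other hand G contains the 3-clique {2, 3, 5}. A clique must lie in a single bag of any decomposition, so no decomposition can have width below 2. Combining the bounds, tw(G) = 2.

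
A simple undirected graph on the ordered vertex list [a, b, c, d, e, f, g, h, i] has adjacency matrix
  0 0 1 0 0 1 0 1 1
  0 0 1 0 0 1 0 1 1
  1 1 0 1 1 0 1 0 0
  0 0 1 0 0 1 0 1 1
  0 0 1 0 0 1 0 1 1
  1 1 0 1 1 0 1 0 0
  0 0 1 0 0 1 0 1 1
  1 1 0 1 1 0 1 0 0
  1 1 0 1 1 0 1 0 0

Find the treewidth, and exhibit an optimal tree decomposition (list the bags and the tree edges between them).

Treewidth 4.
Bags: B1 = {c, e, f, h, i}  B2 = {c, d, f, h, i}  B3 = {c, f, g, h, i}  B4 = {b, c, f, h, i}  B5 = {a, c, f, h, i}
Tree: B1–B2, B2–B3, B3–B4, B4–B5

The largest bag has 5 vertices, giving width 4; this decomposition certifies tw(G) ≤ 4. For the lower bound: the 5 vertex sets {c,e}, {d,i}, {f,g}, {h}, {b} are disjoint, each induces a connected subgraph, and every pair is joined by at least one edge of G. Contracting each set to a single vertex therefore yields K_{5} as a minor, and since treewidth is minor-monotone, tw(G) ≥ tw(K_{5}) = 4. Hence tw(G) = 4 exactly.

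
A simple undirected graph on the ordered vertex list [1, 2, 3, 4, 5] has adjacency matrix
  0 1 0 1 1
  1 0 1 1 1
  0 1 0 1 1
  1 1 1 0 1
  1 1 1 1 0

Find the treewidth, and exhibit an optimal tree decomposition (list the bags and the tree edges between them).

Treewidth 3.
Bags: B1 = {1, 2, 4, 5}  B2 = {2, 3, 4, 5}
Tree: B1–B2

The largest bag has 4 vertices, giving width 3; this decomposition certifies tw(G) ≤ 3. For the lower bound, the 4 vertices {1, 2, 4, 5} are pairwise adjacent, and any tree decomposition puts a clique entirely inside one bag — forcing width ≥ 3. Therefore the treewidth is 3.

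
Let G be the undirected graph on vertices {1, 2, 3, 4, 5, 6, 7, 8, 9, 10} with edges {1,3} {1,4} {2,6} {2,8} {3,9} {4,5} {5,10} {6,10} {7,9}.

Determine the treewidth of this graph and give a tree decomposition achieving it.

Treewidth 1.
Bags: B1 = {2, 8}  B2 = {2, 6}  B3 = {6, 10}  B4 = {5, 10}  B5 = {4, 5}  B6 = {1, 4}  B7 = {1, 3}  B8 = {3, 9}  B9 = {7, 9}
Tree: B1–B2, B2–B3, B3–B4, B4–B5, B5–B6, B6–B7, B7–B8, B8–B9

The largest bag has 2 vertices, giving width 1; this decomposition certifies tw(G) ≤ 1. Since G has at least one edge (e.g. 8–2), it is not an edgeless graph, so tw(G) ≥ 1. The upper and lower bounds meet at 1, so that is the treewidth.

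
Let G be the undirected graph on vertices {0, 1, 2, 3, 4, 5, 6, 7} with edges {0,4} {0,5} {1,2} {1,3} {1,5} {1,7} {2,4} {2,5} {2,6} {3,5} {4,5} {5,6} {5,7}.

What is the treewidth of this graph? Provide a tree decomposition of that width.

Each bag holds 3 vertices, so the decomposition has width 2, which upper-bounds the treewidth. On the other hand G contains the 3-clique {0, 4, 5}. A clique must lie in a single bag of any decomposition, so no decomposition can have width below 2. Therefore the treewidth is 2.

Treewidth 2.
Bags: B1 = {1, 3, 5}  B2 = {1, 5, 7}  B3 = {1, 2, 5}  B4 = {2, 4, 5}  B5 = {0, 4, 5}  B6 = {2, 5, 6}
Tree: B1–B2, B1–B3, B3–B4, B4–B5, B4–B6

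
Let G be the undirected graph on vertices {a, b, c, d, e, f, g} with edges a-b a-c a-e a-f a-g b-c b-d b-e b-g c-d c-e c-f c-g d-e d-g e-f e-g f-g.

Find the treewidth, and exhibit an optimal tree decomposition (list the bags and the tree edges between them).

Every bag has size at most 5, so the width is 5 − 1 = 4 and tw(G) ≤ 4. Conversely, {a, c, e, f, g} is a clique of size 5, and the vertices of any clique must share a bag in every tree decomposition; so some bag has ≥ 5 vertices and tw(G) ≥ 4. Combining the bounds, tw(G) = 4.

Treewidth 4.
Bags: B1 = {a, b, c, e, g}  B2 = {b, c, d, e, g}  B3 = {a, c, e, f, g}
Tree: B1–B2, B1–B3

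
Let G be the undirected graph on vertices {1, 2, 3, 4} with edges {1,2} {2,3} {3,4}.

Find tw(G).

1

A width-1 tree decomposition is:
Bags: B1 = {3, 4}  B2 = {2, 3}  B3 = {1, 2}
Tree: B1–B2, B2–B3
The largest bag has 2 vertices, giving width 1; this decomposition certifies tw(G) ≤ 1. Any graph with an edge has treewidth ≥ 1, and G has the edge 4–3. Combining the bounds, tw(G) = 1.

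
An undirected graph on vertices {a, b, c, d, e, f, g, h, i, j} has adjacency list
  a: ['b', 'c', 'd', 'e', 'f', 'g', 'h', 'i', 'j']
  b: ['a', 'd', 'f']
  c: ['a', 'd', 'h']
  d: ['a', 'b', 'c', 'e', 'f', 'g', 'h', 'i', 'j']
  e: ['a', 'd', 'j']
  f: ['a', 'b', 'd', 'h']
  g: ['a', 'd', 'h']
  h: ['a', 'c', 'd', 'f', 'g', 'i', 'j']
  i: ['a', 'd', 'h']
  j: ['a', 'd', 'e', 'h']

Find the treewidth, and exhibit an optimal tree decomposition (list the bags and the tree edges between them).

Treewidth 3.
Bags: B1 = {a, c, d, h}  B2 = {a, d, f, h}  B3 = {a, d, h, i}  B4 = {a, d, g, h}  B5 = {a, b, d, f}  B6 = {a, d, h, j}  B7 = {a, d, e, j}
Tree: B1–B2, B1–B3, B3–B4, B2–B5, B1–B6, B6–B7

Every bag has size at most 4, so the width is 4 − 1 = 3 and tw(G) ≤ 3. On the other hand G contains the 4-clique {a, d, e, j}. A clique must lie in a single bag of any decomposition, so no decomposition can have width below 3. Combining the bounds, tw(G) = 3.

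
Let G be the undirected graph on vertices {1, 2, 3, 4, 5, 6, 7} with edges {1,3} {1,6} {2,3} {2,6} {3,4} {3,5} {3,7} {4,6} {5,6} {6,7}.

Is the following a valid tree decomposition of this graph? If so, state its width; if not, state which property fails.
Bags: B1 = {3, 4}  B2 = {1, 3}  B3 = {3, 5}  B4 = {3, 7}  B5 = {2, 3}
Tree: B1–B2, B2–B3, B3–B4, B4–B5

A tree decomposition must satisfy three properties: every vertex lies in some bag; for every edge, both endpoints lie together in some bag; and for every vertex, the bags containing it form a connected subtree. Here vertex 6 appears in no bag, so the decomposition is invalid.

No — vertex 6 appears in no bag.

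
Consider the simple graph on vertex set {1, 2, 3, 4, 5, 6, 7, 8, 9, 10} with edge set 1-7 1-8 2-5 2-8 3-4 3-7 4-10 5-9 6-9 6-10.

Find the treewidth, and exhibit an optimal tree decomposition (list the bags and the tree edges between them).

Treewidth 2.
One optimal decomposition is:
Bags: B1 = {3, 4, 10}  B2 = {3, 6, 10}  B3 = {3, 6, 9}  B4 = {3, 5, 9}  B5 = {2, 3, 5}  B6 = {2, 3, 8}  B7 = {1, 3, 8}  B8 = {1, 3, 7}
Tree: B1–B2, B2–B3, B3–B4, B4–B5, B5–B6, B6–B7, B7–B8

Every bag has size at most 3, so the width is 3 − 1 = 2 and tw(G) ≤ 2. For the lower bound, G contains the cycle 3–4–10–6–9–5–2–8–1–7–3, so G is not a forest; only forests have treewidth ≤ 1, hence tw(G) ≥ 2. Combining the bounds, tw(G) = 2.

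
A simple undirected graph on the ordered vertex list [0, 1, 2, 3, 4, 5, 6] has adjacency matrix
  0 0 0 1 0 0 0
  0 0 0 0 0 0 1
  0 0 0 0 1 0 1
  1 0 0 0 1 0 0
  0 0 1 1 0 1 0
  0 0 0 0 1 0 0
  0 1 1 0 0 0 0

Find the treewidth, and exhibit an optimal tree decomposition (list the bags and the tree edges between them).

Each bag holds 2 vertices, so the decomposition has width 1, which upper-bounds the treewidth. G has an edge, so its treewidth is at least 1. Therefore the treewidth is 1.

Treewidth 1.
One optimal decomposition is:
Bags: B1 = {4, 5}  B2 = {2, 4}  B3 = {3, 4}  B4 = {0, 3}  B5 = {2, 6}  B6 = {1, 6}
Tree: B1–B2, B2–B3, B3–B4, B2–B5, B5–B6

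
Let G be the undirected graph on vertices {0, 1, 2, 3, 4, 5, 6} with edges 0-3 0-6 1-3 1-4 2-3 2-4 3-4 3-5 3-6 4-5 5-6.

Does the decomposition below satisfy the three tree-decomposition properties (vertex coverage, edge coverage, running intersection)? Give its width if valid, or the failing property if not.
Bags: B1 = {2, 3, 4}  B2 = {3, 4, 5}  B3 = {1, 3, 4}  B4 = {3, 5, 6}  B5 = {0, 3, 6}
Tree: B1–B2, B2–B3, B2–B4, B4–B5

Checking the three conditions: (i) the bags cover all of {0, 1, 2, 3, 4, 5, 6}; (ii) for each edge, some bag contains both endpoints; (iii) the bags containing any fixed vertex form a subtree. All hold, so the decomposition is valid with width 3 − 1 = 2.

Yes; width 2.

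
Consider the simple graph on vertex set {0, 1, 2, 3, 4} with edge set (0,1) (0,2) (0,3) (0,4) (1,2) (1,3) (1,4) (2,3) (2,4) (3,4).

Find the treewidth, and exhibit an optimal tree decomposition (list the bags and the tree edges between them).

With just one bag of size 5, the width is 5 − 1 = 4, so tw(G) ≤ 4. For the lower bound, the 5 vertices {0, 1, 2, 3, 4} are pairwise adjacent, and any tree decomposition puts a clique entirely inside one bag — forcing width ≥ 4. The upper and lower bounds meet at 4, so that is the treewidth.

Treewidth 4.
One such decomposition:
Bags: B1 = {0, 1, 2, 3, 4}
Tree: (single bag)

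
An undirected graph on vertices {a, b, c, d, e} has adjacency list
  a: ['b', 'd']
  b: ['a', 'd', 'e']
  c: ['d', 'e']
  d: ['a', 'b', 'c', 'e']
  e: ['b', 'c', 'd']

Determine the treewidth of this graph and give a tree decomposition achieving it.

Every bag has size at most 3, so the width is 3 − 1 = 2 and tw(G) ≤ 2. On the other hand G contains the 3-clique {c, d, e}. A clique must lie in a single bag of any decomposition, so no decomposition can have width below 2. Combining the bounds, tw(G) = 2.

Treewidth 2.
One optimal decomposition is:
Bags: B1 = {c, d, e}  B2 = {b, d, e}  B3 = {a, b, d}
Tree: B1–B2, B2–B3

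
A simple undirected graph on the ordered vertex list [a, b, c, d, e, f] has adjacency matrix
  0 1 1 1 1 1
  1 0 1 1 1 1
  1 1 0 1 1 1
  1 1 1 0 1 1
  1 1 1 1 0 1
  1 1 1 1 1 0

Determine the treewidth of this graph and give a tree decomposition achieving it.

With just one bag of size 6, the width is 6 − 1 = 5, so tw(G) ≤ 5. For the lower bound, the 6 vertices {a, b, c, d, e, f} are pairwise adjacent, and any tree decomposition puts a clique entirely inside one bag — forcing width ≥ 5. Therefore the treewidth is 5.

Treewidth 5.
Bags: B1 = {a, b, c, d, e, f}
Tree: (single bag)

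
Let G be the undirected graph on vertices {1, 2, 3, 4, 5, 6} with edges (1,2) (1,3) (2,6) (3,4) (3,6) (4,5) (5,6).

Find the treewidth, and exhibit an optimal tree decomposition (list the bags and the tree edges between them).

Treewidth 2.
One optimal decomposition is:
Bags: B1 = {3, 4, 5}  B2 = {3, 5, 6}  B3 = {1, 3, 6}  B4 = {1, 2, 6}
Tree: B1–B2, B2–B3, B3–B4

Each bag holds 3 vertices, so the decomposition has width 2, which upper-bounds the treewidth. The edges 4–5–6–3–4 form a cycle, so G is not a tree and its treewidth is at least 2. Combining the bounds, tw(G) = 2.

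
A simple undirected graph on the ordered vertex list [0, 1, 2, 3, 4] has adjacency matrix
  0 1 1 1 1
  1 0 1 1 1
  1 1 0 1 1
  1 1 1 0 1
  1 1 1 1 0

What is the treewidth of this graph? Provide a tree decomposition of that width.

Treewidth 4.
Bags: B1 = {0, 1, 2, 3, 4}
Tree: (single bag)

A single bag containing all 5 vertices is trivially a valid decomposition of width 4. For the lower bound, the 5 vertices {0, 1, 2, 3, 4} are pairwise adjacent, and any tree decomposition puts a clique entirely inside one bag — forcing width ≥ 4. Combining the bounds, tw(G) = 4.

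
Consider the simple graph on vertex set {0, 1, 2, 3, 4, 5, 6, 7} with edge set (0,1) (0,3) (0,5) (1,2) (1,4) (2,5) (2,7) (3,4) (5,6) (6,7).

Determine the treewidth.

2

A width-2 tree decomposition is:
Bags: B1 = {1, 3, 4}  B2 = {0, 1, 3}  B3 = {0, 1, 2}  B4 = {0, 2, 5}  B5 = {2, 5, 7}  B6 = {5, 6, 7}
Tree: B1–B2, B2–B3, B3–B4, B4–B5, B5–B6
Each bag holds 3 vertices, so the decomposition has width 2, which upper-bounds the treewidth. For the lower bound, G contains the cycle 4–3–0–1–4, so G is not a forest; only forests have treewidth ≤ 1, hence tw(G) ≥ 2. Combining the bounds, tw(G) = 2.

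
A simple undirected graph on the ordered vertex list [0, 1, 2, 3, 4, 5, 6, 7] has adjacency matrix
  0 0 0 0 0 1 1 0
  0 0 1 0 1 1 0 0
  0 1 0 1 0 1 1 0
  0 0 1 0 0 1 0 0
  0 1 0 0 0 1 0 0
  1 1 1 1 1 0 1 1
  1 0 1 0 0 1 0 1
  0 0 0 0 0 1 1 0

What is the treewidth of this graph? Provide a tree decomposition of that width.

Every bag has size at most 3, so the width is 3 − 1 = 2 and tw(G) ≤ 2. For the lower bound, the 3 vertices {0, 5, 6} are pairwise adjacent, and any tree decomposition puts a clique entirely inside one bag — forcing width ≥ 2. Hence tw(G) = 2 exactly.

Treewidth 2.
One such decomposition:
Bags: B1 = {1, 2, 5}  B2 = {2, 3, 5}  B3 = {1, 4, 5}  B4 = {2, 5, 6}  B5 = {0, 5, 6}  B6 = {5, 6, 7}
Tree: B1–B2, B1–B3, B1–B4, B4–B5, B4–B6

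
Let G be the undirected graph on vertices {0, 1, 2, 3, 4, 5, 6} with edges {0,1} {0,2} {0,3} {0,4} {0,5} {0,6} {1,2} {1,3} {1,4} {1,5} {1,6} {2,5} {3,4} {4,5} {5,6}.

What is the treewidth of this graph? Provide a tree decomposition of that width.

Every bag has size at most 4, so the width is 4 − 1 = 3 and tw(G) ≤ 3. For the lower bound, the 4 vertices {0, 1, 3, 4} are pairwise adjacent, and any tree decomposition puts a clique entirely inside one bag — forcing width ≥ 3. Therefore the treewidth is 3.

Treewidth 3.
One optimal decomposition is:
Bags: B1 = {0, 1, 3, 4}  B2 = {0, 1, 4, 5}  B3 = {0, 1, 5, 6}  B4 = {0, 1, 2, 5}
Tree: B1–B2, B2–B3, B3–B4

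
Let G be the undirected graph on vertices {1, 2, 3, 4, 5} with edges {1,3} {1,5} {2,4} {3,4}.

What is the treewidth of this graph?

A width-1 tree decomposition is:
Bags: B1 = {1, 5}  B2 = {1, 3}  B3 = {3, 4}  B4 = {2, 4}
Tree: B1–B2, B2–B3, B3–B4
The largest bag has 2 vertices, giving width 1; this decomposition certifies tw(G) ≤ 1. Any graph with an edge has treewidth ≥ 1, and G has the edge 5–1. The upper and lower bounds meet at 1, so that is the treewidth.

1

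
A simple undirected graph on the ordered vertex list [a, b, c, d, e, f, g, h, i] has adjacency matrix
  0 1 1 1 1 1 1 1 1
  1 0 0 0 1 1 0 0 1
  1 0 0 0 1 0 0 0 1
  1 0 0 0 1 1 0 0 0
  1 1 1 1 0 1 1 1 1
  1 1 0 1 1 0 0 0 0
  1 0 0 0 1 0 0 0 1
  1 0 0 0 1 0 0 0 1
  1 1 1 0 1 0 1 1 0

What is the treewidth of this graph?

3

A width-3 tree decomposition is:
Bags: B1 = {a, e, h, i}  B2 = {a, b, e, i}  B3 = {a, b, e, f}  B4 = {a, c, e, i}  B5 = {a, d, e, f}  B6 = {a, e, g, i}
Tree: B1–B2, B2–B3, B1–B4, B3–B5, B2–B6
Each bag holds 4 vertices, so the decomposition has width 3, which upper-bounds the treewidth. On the other hand G contains the 4-clique {a, d, e, f}. A clique must lie in a single bag of any decomposition, so no decomposition can have width below 3. The upper and lower bounds meet at 3, so that is the treewidth.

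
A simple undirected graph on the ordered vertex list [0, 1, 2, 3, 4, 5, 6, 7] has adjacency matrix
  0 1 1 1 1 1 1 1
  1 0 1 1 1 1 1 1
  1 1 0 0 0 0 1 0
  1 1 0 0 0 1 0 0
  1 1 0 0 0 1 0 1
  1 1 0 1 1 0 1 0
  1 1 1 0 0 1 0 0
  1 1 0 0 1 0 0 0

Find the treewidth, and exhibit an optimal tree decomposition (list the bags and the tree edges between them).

Every bag has size at most 4, so the width is 4 − 1 = 3 and tw(G) ≤ 3. On the other hand G contains the 4-clique {0, 1, 2, 6}. A clique must lie in a single bag of any decomposition, so no decomposition can have width below 3. The upper and lower bounds meet at 3, so that is the treewidth.

Treewidth 3.
One such decomposition:
Bags: B1 = {0, 1, 5, 6}  B2 = {0, 1, 2, 6}  B3 = {0, 1, 4, 5}  B4 = {0, 1, 4, 7}  B5 = {0, 1, 3, 5}
Tree: B1–B2, B1–B3, B3–B4, B1–B5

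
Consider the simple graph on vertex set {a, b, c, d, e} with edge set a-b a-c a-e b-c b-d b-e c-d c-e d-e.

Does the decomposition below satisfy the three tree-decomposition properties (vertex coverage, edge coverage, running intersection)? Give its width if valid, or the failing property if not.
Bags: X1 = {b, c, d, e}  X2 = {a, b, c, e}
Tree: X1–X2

Vertex coverage: the bags together contain {a, b, c, d, e}, the full vertex set. Edge coverage: each edge of G has both endpoints in at least one bag. Running intersection: for every vertex, the bags containing it form a connected subtree. All three properties hold, so this is a valid tree decomposition of width max|bag| − 1 = 3, and hence tw(G) ≤ 3.

Yes; width 3.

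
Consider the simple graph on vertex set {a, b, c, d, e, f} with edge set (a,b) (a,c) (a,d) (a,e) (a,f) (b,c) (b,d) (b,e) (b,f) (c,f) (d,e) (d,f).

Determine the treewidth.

3

A width-3 tree decomposition is:
Bags: B1 = {a, b, d, f}  B2 = {a, b, d, e}  B3 = {a, b, c, f}
Tree: B1–B2, B1–B3
Each bag holds 4 vertices, so the decomposition has width 3, which upper-bounds the treewidth. On the other hand G contains the 4-clique {a, b, d, e}. A clique must lie in a single bag of any decomposition, so no decomposition can have width below 3. Combining the bounds, tw(G) = 3.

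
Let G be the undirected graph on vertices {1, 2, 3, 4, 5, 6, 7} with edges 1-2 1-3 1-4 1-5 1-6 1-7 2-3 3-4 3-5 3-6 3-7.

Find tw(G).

A width-2 tree decomposition is:
Bags: B1 = {1, 3, 6}  B2 = {1, 3, 4}  B3 = {1, 3, 7}  B4 = {1, 2, 3}  B5 = {1, 3, 5}
Tree: B1–B2, B1–B3, B2–B4, B3–B5
The largest bag has 3 vertices, giving width 2; this decomposition certifies tw(G) ≤ 2. For the lower bound, the 3 vertices {1, 2, 3} are pairwise adjacent, and any tree decomposition puts a clique entirely inside one bag — forcing width ≥ 2. The upper and lower bounds meet at 2, so that is the treewidth.

2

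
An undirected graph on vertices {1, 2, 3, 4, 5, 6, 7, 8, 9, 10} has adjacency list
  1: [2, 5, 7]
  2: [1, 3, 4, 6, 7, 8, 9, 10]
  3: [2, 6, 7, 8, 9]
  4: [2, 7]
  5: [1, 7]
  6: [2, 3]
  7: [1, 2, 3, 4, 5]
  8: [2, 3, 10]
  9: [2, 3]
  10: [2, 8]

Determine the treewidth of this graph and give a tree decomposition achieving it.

Treewidth 2.
One such decomposition:
Bags: B1 = {2, 3, 7}  B2 = {1, 2, 7}  B3 = {1, 5, 7}  B4 = {2, 3, 8}  B5 = {2, 3, 6}  B6 = {2, 3, 9}  B7 = {2, 4, 7}  B8 = {2, 8, 10}
Tree: B1–B2, B2–B3, B1–B4, B1–B5, B1–B6, B2–B7, B4–B8

Every bag has size at most 3, so the width is 3 − 1 = 2 and tw(G) ≤ 2. For the lower bound, the 3 vertices {1, 2, 7} are pairwise adjacent, and any tree decomposition puts a clique entirely inside one bag — forcing width ≥ 2. Combining the bounds, tw(G) = 2.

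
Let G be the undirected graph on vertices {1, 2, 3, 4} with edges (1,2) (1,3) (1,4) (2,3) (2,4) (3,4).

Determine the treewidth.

A width-3 tree decomposition is:
Bags: B1 = {1, 2, 3, 4}
Tree: (single bag)
With just one bag of size 4, the width is 4 − 1 = 3, so tw(G) ≤ 3. Conversely, {1, 2, 3, 4} is a clique of size 4, and the vertices of any clique must share a bag in every tree decomposition; so some bag has ≥ 4 vertices and tw(G) ≥ 3. The upper and lower bounds meet at 3, so that is the treewidth.

3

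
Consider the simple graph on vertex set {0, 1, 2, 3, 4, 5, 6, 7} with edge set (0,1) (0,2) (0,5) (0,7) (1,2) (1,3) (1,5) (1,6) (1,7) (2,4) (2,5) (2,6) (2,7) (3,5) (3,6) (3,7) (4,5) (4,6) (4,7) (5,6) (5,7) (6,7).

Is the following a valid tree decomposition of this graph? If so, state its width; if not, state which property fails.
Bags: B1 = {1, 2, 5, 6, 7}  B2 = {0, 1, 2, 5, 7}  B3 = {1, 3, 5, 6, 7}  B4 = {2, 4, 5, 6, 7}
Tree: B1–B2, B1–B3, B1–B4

Every vertex of G appears in some bag (union = {0, 1, 2, 3, 4, 5, 6, 7}); every edge is covered by a bag; and for each vertex v the set of bags containing v is connected in the bag tree. The decomposition is therefore valid. The largest bag has 5 vertices, so the width is 4.

Yes; width 4.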